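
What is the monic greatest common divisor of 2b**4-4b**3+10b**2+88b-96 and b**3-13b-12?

b+3

Repeated division with remainder:
  2b**4-4b**3+10b**2+88b-96 = (2b-4)(b**3-13b-12) + (36b**2+60b-144)
  b**3-13b-12 = ((1/36)b-5/108)(36b**2+60b-144) + (-(56/9)b-56/3)
  36b**2+60b-144 = (-(81/14)b+54/7)(-(56/9)b-56/3) + (0)
Last nonzero remainder: -(56/9)b-56/3. Dividing through by -56/9 gives the monic gcd b+3.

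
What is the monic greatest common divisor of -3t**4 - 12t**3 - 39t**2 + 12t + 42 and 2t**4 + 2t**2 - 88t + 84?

Euclidean algorithm in ℚ[t]:
  -3t**4 - 12t**3 - 39t**2 + 12t + 42 = (-3/2)(2t**4 + 2t**2 - 88t + 84) + (-12t**3 - 36t**2 - 120t + 168)
  2t**4 + 2t**2 - 88t + 84 = (-(1/6)t + 1/2)(-12t**3 - 36t**2 - 120t + 168) + (0)
Last nonzero remainder: -12t**3 - 36t**2 - 120t + 168. Dividing through by -12 gives the monic gcd t**3 + 3t**2 + 10t - 14.

t**3 + 3t**2 + 10t - 14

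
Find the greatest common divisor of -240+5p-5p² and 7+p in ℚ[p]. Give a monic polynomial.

Euclidean algorithm in ℚ[p]:
  -5p²+5p-240 = (-5p+40)(p+7) + (-520)
  p+7 = (-(1/520)p-7/520)(-520) + (0)
The last nonzero remainder is the constant -520, so the polynomials are coprime and gcd = 1.

1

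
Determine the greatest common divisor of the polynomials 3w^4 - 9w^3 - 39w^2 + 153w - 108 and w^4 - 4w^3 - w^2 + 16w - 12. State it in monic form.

w^2 - 4w + 3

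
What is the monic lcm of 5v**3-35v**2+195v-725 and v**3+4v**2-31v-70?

v**5+2v**4-10v**3+108v**2-759v-2030

By polynomial division,
  5v**3-35v**2+195v-725 = (5)(v**3+4v**2-31v-70) + (-55v**2+350v-375)
  v**3+4v**2-31v-70 = (-(1/55)v-114/605)(-55v**2+350v-375) + ((3404/121)v-17020/121)
  -55v**2+350v-375 = (-(6655/3404)v+9075/3404)((3404/121)v-17020/121) + (0)
Last nonzero remainder: (3404/121)v-17020/121. Dividing through by 3404/121 gives the monic gcd v-5.
Then lcm(f, g) = f·g / gcd(f, g); expanding and making the result monic gives the answer.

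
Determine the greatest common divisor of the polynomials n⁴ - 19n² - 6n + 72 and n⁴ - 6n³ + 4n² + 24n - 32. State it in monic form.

Repeated division with remainder:
  n⁴ - 19n² - 6n + 72 = (n⁴ - 6n³ + 4n² + 24n - 32) + (6n³ - 23n² - 30n + 104)
  n⁴ - 6n³ + 4n² + 24n - 32 = ((1/6)n - 13/36)(6n³ - 23n² - 30n + 104) + ((25/36)n² - (25/6)n + 50/9)
  6n³ - 23n² - 30n + 104 = ((216/25)n + 468/25)((25/36)n² - (25/6)n + 50/9) + (0)
Last nonzero remainder: (25/36)n² - (25/6)n + 50/9. Dividing through by 25/36 gives the monic gcd n² - 6n + 8.

n² - 6n + 8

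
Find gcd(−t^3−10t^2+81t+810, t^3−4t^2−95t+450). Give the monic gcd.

t^2+t−90

Repeated division with remainder:
  −t^3−10t^2+81t+810 = (−1)(t^3−4t^2−95t+450) + (−14t^2−14t+1260)
  t^3−4t^2−95t+450 = (−(1/14)t+5/14)(−14t^2−14t+1260) + (0)
Last nonzero remainder: −14t^2−14t+1260. Dividing through by −14 gives the monic gcd t^2+t−90.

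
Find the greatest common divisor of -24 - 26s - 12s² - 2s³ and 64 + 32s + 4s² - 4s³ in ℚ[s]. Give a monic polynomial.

4 + 3s + s²

Apply the Euclidean algorithm:
  -2s³ - 12s² - 26s - 24 = (1/2)(-4s³ + 4s² + 32s + 64) + (-14s² - 42s - 56)
  -4s³ + 4s² + 32s + 64 = ((2/7)s - 8/7)(-14s² - 42s - 56) + (0)
Last nonzero remainder: -14s² - 42s - 56. Dividing through by -14 gives the monic gcd s² + 3s + 4.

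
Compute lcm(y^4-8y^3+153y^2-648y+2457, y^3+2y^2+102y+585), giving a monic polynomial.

By polynomial division,
  y^4-8y^3+153y^2-648y+2457 = (y-10)(y^3+2y^2+102y+585) + (71y^2-213y+8307)
  y^3+2y^2+102y+585 = ((1/71)y+5/71)(71y^2-213y+8307) + (0)
Last nonzero remainder: 71y^2-213y+8307. Dividing through by 71 gives the monic gcd y^2-3y+117.
Then lcm(f, g) = f·g / gcd(f, g); expanding and making the result monic gives the answer.

y^5-3y^4+113y^3+117y^2-783y+12285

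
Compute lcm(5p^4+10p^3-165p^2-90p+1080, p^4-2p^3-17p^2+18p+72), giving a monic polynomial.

p^5+4p^4-29p^3-84p^2+180p+432

Repeated division with remainder:
  5p^4+10p^3-165p^2-90p+1080 = (5)(p^4-2p^3-17p^2+18p+72) + (20p^3-80p^2-180p+720)
  p^4-2p^3-17p^2+18p+72 = ((1/20)p+1/10)(20p^3-80p^2-180p+720) + (0)
Last nonzero remainder: 20p^3-80p^2-180p+720. Dividing through by 20 gives the monic gcd p^3-4p^2-9p+36.
Then lcm(f, g) = f·g / gcd(f, g); expanding and making the result monic gives the answer.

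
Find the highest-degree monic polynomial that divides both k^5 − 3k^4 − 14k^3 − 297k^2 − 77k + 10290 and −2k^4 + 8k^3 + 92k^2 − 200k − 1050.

k^2 − 2k − 35

Repeated division with remainder:
  k^5 − 3k^4 − 14k^3 − 297k^2 − 77k + 10290 = (−(1/2)k − 1/2)(−2k^4 + 8k^3 + 92k^2 − 200k − 1050) + (36k^3 − 351k^2 − 702k + 9765)
  −2k^4 + 8k^3 + 92k^2 − 200k − 1050 = (−(1/18)k − 23/72)(36k^3 − 351k^2 − 702k + 9765) + (−(473/8)k^2 + (473/4)k + 16555/8)
  36k^3 − 351k^2 − 702k + 9765 = (−(288/473)k + 2232/473)(−(473/8)k^2 + (473/4)k + 16555/8) + (0)
Last nonzero remainder: −(473/8)k^2 + (473/4)k + 16555/8. Dividing through by −473/8 gives the monic gcd k^2 − 2k − 35.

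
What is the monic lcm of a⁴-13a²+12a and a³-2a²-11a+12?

By polynomial division,
  a⁴-13a²+12a = (a+2)(a³-2a²-11a+12) + (2a²+22a-24)
  a³-2a²-11a+12 = ((1/2)a-13/2)(2a²+22a-24) + (144a-144)
  2a²+22a-24 = ((1/72)a+1/6)(144a-144) + (0)
Last nonzero remainder: 144a-144. Dividing through by 144 gives the monic gcd a-1.
Then lcm(f, g) = f·g / gcd(f, g); expanding and making the result monic gives the answer.

a⁶-a⁵-25a⁴+25a³+144a²-144a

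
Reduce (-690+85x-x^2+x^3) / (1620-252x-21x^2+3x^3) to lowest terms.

(115+5x+x^2)/(-270-3x+3x^2)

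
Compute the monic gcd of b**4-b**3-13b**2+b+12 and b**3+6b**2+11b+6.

By polynomial division,
  b**4-b**3-13b**2+b+12 = (b-7)(b**3+6b**2+11b+6) + (18b**2+72b+54)
  b**3+6b**2+11b+6 = ((1/18)b+1/9)(18b**2+72b+54) + (0)
Last nonzero remainder: 18b**2+72b+54. Dividing through by 18 gives the monic gcd b**2+4b+3.

b**2+4b+3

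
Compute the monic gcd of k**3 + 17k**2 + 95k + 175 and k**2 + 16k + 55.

k + 5

Repeated division with remainder:
  k**3 + 17k**2 + 95k + 175 = (k + 1)(k**2 + 16k + 55) + (24k + 120)
  k**2 + 16k + 55 = ((1/24)k + 11/24)(24k + 120) + (0)
Last nonzero remainder: 24k + 120. Dividing through by 24 gives the monic gcd k + 5.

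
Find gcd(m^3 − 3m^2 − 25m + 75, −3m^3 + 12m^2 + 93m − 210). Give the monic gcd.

Apply the Euclidean algorithm:
  m^3 − 3m^2 − 25m + 75 = (−1/3)(−3m^3 + 12m^2 + 93m − 210) + (m^2 + 6m + 5)
  −3m^3 + 12m^2 + 93m − 210 = (−3m + 30)(m^2 + 6m + 5) + (−72m − 360)
  m^2 + 6m + 5 = (−(1/72)m − 1/72)(−72m − 360) + (0)
Last nonzero remainder: −72m − 360. Dividing through by −72 gives the monic gcd m + 5.

m + 5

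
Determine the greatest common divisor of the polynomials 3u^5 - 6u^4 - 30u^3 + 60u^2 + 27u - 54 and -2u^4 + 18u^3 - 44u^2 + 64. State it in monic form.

u^2 - u - 2

Euclidean algorithm in ℚ[u]:
  3u^5 - 6u^4 - 30u^3 + 60u^2 + 27u - 54 = (-(3/2)u - 21/2)(-2u^4 + 18u^3 - 44u^2 + 64) + (93u^3 - 402u^2 + 123u + 618)
  -2u^4 + 18u^3 - 44u^2 + 64 = (-(2/93)u + 290/2883)(93u^3 - 402u^2 + 123u + 618) + (-(882/961)u^2 + (882/961)u + 1764/961)
  93u^3 - 402u^2 + 123u + 618 = (-(29791/294)u + 98983/294)(-(882/961)u^2 + (882/961)u + 1764/961) + (0)
Last nonzero remainder: -(882/961)u^2 + (882/961)u + 1764/961. Dividing through by -882/961 gives the monic gcd u^2 - u - 2.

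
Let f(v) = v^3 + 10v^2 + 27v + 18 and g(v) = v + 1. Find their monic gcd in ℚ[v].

v + 1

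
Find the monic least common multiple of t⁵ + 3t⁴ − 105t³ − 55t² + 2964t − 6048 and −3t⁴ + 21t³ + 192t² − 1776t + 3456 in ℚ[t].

t⁷ − 9t⁶ − 109t⁵ + 1301t⁴ + 264t³ − 43376t² + 167424t − 193536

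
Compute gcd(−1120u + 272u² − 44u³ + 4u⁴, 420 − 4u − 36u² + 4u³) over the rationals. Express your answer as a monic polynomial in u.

Apply the Euclidean algorithm:
  4u⁴ − 44u³ + 272u² − 1120u = (u − 2)(4u³ − 36u² − 4u + 420) + (204u² − 1548u + 840)
  4u³ − 36u² − 4u + 420 = ((1/51)u − 8/289)(204u² − 1548u + 840) + (−(18300/289)u + 128100/289)
  204u² − 1548u + 840 = (−(4913/1525)u + 578/305)(−(18300/289)u + 128100/289) + (0)
Last nonzero remainder: −(18300/289)u + 128100/289. Dividing through by −18300/289 gives the monic gcd u − 7.

−7 + u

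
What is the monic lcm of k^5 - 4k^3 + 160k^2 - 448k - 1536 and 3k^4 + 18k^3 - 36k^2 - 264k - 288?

Euclidean algorithm in ℚ[k]:
  k^5 - 4k^3 + 160k^2 - 448k - 1536 = ((1/3)k - 2)(3k^4 + 18k^3 - 36k^2 - 264k - 288) + (44k^3 + 176k^2 - 880k - 2112)
  3k^4 + 18k^3 - 36k^2 - 264k - 288 = ((3/44)k + 3/22)(44k^3 + 176k^2 - 880k - 2112) + (0)
Last nonzero remainder: 44k^3 + 176k^2 - 880k - 2112. Dividing through by 44 gives the monic gcd k^3 + 4k^2 - 20k - 48.
Then lcm(f, g) = f·g / gcd(f, g); expanding and making the result monic gives the answer.

k^6 + 2k^5 - 4k^4 + 152k^3 - 128k^2 - 2432k - 3072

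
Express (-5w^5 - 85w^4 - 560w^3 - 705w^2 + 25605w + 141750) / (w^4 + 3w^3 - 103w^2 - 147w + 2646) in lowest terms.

(-5w^2 - 35w - 375)/(w - 7)

Apply the Euclidean algorithm:
  -5w^5 - 85w^4 - 560w^3 - 705w^2 + 25605w + 141750 = (-5w - 70)(w^4 + 3w^3 - 103w^2 - 147w + 2646) + (-865w^3 - 8650w^2 + 28545w + 326970)
  w^4 + 3w^3 - 103w^2 - 147w + 2646 = (-(1/865)w + 7/865)(-865w^3 - 8650w^2 + 28545w + 326970) + (0)
Last nonzero remainder: -865w^3 - 8650w^2 + 28545w + 326970. Dividing through by -865 gives the monic gcd w^3 + 10w^2 - 33w - 378.
Cancel w^3 + 10w^2 - 33w - 378 from numerator and denominator to get the reduced form.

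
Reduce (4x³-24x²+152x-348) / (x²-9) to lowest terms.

(4x²-12x+116)/(x+3)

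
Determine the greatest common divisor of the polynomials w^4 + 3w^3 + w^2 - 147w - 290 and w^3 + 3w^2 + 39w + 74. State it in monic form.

Repeated division with remainder:
  w^4 + 3w^3 + w^2 - 147w - 290 = (w)(w^3 + 3w^2 + 39w + 74) + (-38w^2 - 221w - 290)
  w^3 + 3w^2 + 39w + 74 = (-(1/38)w + 107/1444)(-38w^2 - 221w - 290) + ((68943/1444)w + 68943/722)
  -38w^2 - 221w - 290 = (-(54872/68943)w - 209380/68943)((68943/1444)w + 68943/722) + (0)
Last nonzero remainder: (68943/1444)w + 68943/722. Dividing through by 68943/1444 gives the monic gcd w + 2.

w + 2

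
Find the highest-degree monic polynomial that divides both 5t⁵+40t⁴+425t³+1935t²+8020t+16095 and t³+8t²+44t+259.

t²+t+37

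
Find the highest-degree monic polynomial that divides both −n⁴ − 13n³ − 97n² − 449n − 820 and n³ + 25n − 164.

By polynomial division,
  −n⁴ − 13n³ − 97n² − 449n − 820 = (−n − 13)(n³ + 25n − 164) + (−72n² − 288n − 2952)
  n³ + 25n − 164 = (−(1/72)n + 1/18)(−72n² − 288n − 2952) + (0)
Last nonzero remainder: −72n² − 288n − 2952. Dividing through by −72 gives the monic gcd n² + 4n + 41.

n² + 4n + 41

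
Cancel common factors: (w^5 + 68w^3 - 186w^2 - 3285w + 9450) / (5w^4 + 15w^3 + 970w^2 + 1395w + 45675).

(w^3 - 2w^2 - 33w + 90)/(5w^2 + 5w + 435)

By polynomial division,
  w^5 + 68w^3 - 186w^2 - 3285w + 9450 = ((1/5)w - 3/5)(5w^4 + 15w^3 + 970w^2 + 1395w + 45675) + (-117w^3 + 117w^2 - 11583w + 36855)
  5w^4 + 15w^3 + 970w^2 + 1395w + 45675 = (-(5/117)w - 20/117)(-117w^3 + 117w^2 - 11583w + 36855) + (495w^2 + 990w + 51975)
  -117w^3 + 117w^2 - 11583w + 36855 = (-(13/55)w + 39/55)(495w^2 + 990w + 51975) + (0)
Last nonzero remainder: 495w^2 + 990w + 51975. Dividing through by 495 gives the monic gcd w^2 + 2w + 105.
Cancel w^2 + 2w + 105 from numerator and denominator to get the reduced form.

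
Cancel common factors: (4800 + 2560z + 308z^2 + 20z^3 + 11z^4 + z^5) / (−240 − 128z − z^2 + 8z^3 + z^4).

Repeated division with remainder:
  z^5 + 11z^4 + 20z^3 + 308z^2 + 2560z + 4800 = (z + 3)(z^4 + 8z^3 − z^2 − 128z − 240) + (−3z^3 + 439z^2 + 3184z + 5520)
  z^4 + 8z^3 − z^2 − 128z − 240 = (−(1/3)z − 463/9)(−3z^3 + 439z^2 + 3184z + 5520) + ((212800/9)z^2 + (1489600/9)z + 851200/3)
  −3z^3 + 439z^2 + 3184z + 5520 = (−(27/212800)z + 207/10640)((212800/9)z^2 + (1489600/9)z + 851200/3) + (0)
Last nonzero remainder: (212800/9)z^2 + (1489600/9)z + 851200/3. Dividing through by 212800/9 gives the monic gcd z^2 + 7z + 12.
Cancel z^2 + 7z + 12 from numerator and denominator to get the reduced form.

(400 − 20z + 4z^2 + z^3)/(−20 + z + z^2)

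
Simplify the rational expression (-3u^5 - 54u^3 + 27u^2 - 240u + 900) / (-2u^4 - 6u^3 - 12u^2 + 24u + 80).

(3u^2 - 3u + 45)/(2u + 4)

By polynomial division,
  -3u^5 - 54u^3 + 27u^2 - 240u + 900 = ((3/2)u - 9/2)(-2u^4 - 6u^3 - 12u^2 + 24u + 80) + (-63u^3 - 63u^2 - 252u + 1260)
  -2u^4 - 6u^3 - 12u^2 + 24u + 80 = ((2/63)u + 4/63)(-63u^3 - 63u^2 - 252u + 1260) + (0)
Last nonzero remainder: -63u^3 - 63u^2 - 252u + 1260. Dividing through by -63 gives the monic gcd u^3 + u^2 + 4u - 20.
Cancel u^3 + u^2 + 4u - 20 from numerator and denominator to get the reduced form.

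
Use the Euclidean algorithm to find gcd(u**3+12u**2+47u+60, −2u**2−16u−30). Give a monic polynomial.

Apply the Euclidean algorithm:
  u**3+12u**2+47u+60 = (−(1/2)u−2)(−2u**2−16u−30) + (0)
Last nonzero remainder: −2u**2−16u−30. Dividing through by −2 gives the monic gcd u**2+8u+15.

u**2+8u+15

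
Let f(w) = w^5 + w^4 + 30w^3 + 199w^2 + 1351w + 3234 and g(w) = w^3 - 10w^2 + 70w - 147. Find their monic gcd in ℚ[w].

w^2 - 7w + 49

Repeated division with remainder:
  w^5 + w^4 + 30w^3 + 199w^2 + 1351w + 3234 = (w^2 + 11w + 70)(w^3 - 10w^2 + 70w - 147) + (276w^2 - 1932w + 13524)
  w^3 - 10w^2 + 70w - 147 = ((1/276)w - 1/92)(276w^2 - 1932w + 13524) + (0)
Last nonzero remainder: 276w^2 - 1932w + 13524. Dividing through by 276 gives the monic gcd w^2 - 7w + 49.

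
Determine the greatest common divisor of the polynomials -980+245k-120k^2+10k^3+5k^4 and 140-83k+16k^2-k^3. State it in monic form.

Repeated division with remainder:
  5k^4+10k^3-120k^2+245k-980 = (-5k-90)(-k^3+16k^2-83k+140) + (905k^2-6525k+11620)
  -k^3+16k^2-83k+140 = (-(1/905)k+1591/163805)(905k^2-6525k+11620) + (-(222264/32761)k+889056/32761)
  905k^2-6525k+11620 = (-(29648705/222264)k+13595815/31752)(-(222264/32761)k+889056/32761) + (0)
Last nonzero remainder: -(222264/32761)k+889056/32761. Dividing through by -222264/32761 gives the monic gcd k-4.

-4+k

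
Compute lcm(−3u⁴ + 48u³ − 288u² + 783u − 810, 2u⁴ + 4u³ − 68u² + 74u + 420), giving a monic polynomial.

u⁶ − 7u⁵ − 34u⁴ + 379u³ − 735u² − 1224u + 3780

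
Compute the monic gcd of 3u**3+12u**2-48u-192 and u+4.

Apply the Euclidean algorithm:
  3u**3+12u**2-48u-192 = (3u**2-48)(u+4) + (0)
The last nonzero remainder u+4 is already monic.

u+4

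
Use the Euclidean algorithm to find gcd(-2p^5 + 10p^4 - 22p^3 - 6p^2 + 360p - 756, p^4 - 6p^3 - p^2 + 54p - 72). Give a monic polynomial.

By polynomial division,
  -2p^5 + 10p^4 - 22p^3 - 6p^2 + 360p - 756 = (-2p - 2)(p^4 - 6p^3 - p^2 + 54p - 72) + (-36p^3 + 100p^2 + 324p - 900)
  p^4 - 6p^3 - p^2 + 54p - 72 = (-(1/36)p + 29/324)(-36p^3 + 100p^2 + 324p - 900) + (-(77/81)p^2 + 77/9)
  -36p^3 + 100p^2 + 324p - 900 = ((2916/77)p - 8100/77)(-(77/81)p^2 + 77/9) + (0)
Last nonzero remainder: -(77/81)p^2 + 77/9. Dividing through by -77/81 gives the monic gcd p^2 - 9.

p^2 - 9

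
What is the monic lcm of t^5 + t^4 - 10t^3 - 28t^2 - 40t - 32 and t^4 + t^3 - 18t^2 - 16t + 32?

t^7 + 4t^6 - 11t^5 - 62t^4 - 84t^3 - 40t^2 + 64t + 128

Apply the Euclidean algorithm:
  t^5 + t^4 - 10t^3 - 28t^2 - 40t - 32 = (t)(t^4 + t^3 - 18t^2 - 16t + 32) + (8t^3 - 12t^2 - 72t - 32)
  t^4 + t^3 - 18t^2 - 16t + 32 = ((1/8)t + 5/16)(8t^3 - 12t^2 - 72t - 32) + (-(21/4)t^2 + (21/2)t + 42)
  8t^3 - 12t^2 - 72t - 32 = (-(32/21)t - 16/21)(-(21/4)t^2 + (21/2)t + 42) + (0)
Last nonzero remainder: -(21/4)t^2 + (21/2)t + 42. Dividing through by -21/4 gives the monic gcd t^2 - 2t - 8.
Then lcm(f, g) = f·g / gcd(f, g); expanding and making the result monic gives the answer.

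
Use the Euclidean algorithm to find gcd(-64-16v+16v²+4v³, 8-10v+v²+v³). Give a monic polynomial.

By polynomial division,
  4v³+16v²-16v-64 = (4)(v³+v²-10v+8) + (12v²+24v-96)
  v³+v²-10v+8 = ((1/12)v-1/12)(12v²+24v-96) + (0)
Last nonzero remainder: 12v²+24v-96. Dividing through by 12 gives the monic gcd v²+2v-8.

-8+2v+v²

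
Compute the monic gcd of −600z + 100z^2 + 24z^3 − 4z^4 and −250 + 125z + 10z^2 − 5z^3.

Apply the Euclidean algorithm:
  −4z^4 + 24z^3 + 100z^2 − 600z = ((4/5)z − 16/5)(−5z^3 + 10z^2 + 125z − 250) + (32z^2 − 800)
  −5z^3 + 10z^2 + 125z − 250 = (−(5/32)z + 5/16)(32z^2 − 800) + (0)
Last nonzero remainder: 32z^2 − 800. Dividing through by 32 gives the monic gcd z^2 − 25.

−25 + z^2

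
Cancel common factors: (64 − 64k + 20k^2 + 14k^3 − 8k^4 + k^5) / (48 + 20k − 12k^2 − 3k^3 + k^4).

(−8 + 10k − 6k^2 + k^3)/(−6 − k + k^2)

By polynomial division,
  k^5 − 8k^4 + 14k^3 + 20k^2 − 64k + 64 = (k − 5)(k^4 − 3k^3 − 12k^2 + 20k + 48) + (11k^3 − 60k^2 − 12k + 304)
  k^4 − 3k^3 − 12k^2 + 20k + 48 = ((1/11)k + 27/121)(11k^3 − 60k^2 − 12k + 304) + ((300/121)k^2 − (600/121)k − 2400/121)
  11k^3 − 60k^2 − 12k + 304 = ((1331/300)k − 2299/150)((300/121)k^2 − (600/121)k − 2400/121) + (0)
Last nonzero remainder: (300/121)k^2 − (600/121)k − 2400/121. Dividing through by 300/121 gives the monic gcd k^2 − 2k − 8.
Cancel k^2 − 2k − 8 from numerator and denominator to get the reduced form.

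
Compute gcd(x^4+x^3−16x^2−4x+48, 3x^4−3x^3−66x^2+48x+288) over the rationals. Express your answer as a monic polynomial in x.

Apply the Euclidean algorithm:
  x^4+x^3−16x^2−4x+48 = (1/3)(3x^4−3x^3−66x^2+48x+288) + (2x^3+6x^2−20x−48)
  3x^4−3x^3−66x^2+48x+288 = ((3/2)x−6)(2x^3+6x^2−20x−48) + (0)
Last nonzero remainder: 2x^3+6x^2−20x−48. Dividing through by 2 gives the monic gcd x^3+3x^2−10x−24.

x^3+3x^2−10x−24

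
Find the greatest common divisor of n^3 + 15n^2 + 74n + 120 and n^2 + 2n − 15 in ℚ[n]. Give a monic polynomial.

n + 5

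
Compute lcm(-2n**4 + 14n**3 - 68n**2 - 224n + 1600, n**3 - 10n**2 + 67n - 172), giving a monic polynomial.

Euclidean algorithm in ℚ[n]:
  -2n**4 + 14n**3 - 68n**2 - 224n + 1600 = (-2n - 6)(n**3 - 10n**2 + 67n - 172) + (6n**2 - 166n + 568)
  n**3 - 10n**2 + 67n - 172 = ((1/6)n + 53/18)(6n**2 - 166n + 568) + ((4150/9)n - 16600/9)
  6n**2 - 166n + 568 = ((27/2075)n - 639/2075)((4150/9)n - 16600/9) + (0)
Last nonzero remainder: (4150/9)n - 16600/9. Dividing through by 4150/9 gives the monic gcd n - 4.
Then lcm(f, g) = f·g / gcd(f, g); expanding and making the result monic gives the answer.

n**6 - 13n**5 + 119n**4 - 393n**3 - 10n**2 + 9616n - 34400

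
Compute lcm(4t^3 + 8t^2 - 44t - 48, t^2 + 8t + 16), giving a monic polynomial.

t^4 + 6t^3 - 3t^2 - 56t - 48

By polynomial division,
  4t^3 + 8t^2 - 44t - 48 = (4t - 24)(t^2 + 8t + 16) + (84t + 336)
  t^2 + 8t + 16 = ((1/84)t + 1/21)(84t + 336) + (0)
Last nonzero remainder: 84t + 336. Dividing through by 84 gives the monic gcd t + 4.
Then lcm(f, g) = f·g / gcd(f, g); expanding and making the result monic gives the answer.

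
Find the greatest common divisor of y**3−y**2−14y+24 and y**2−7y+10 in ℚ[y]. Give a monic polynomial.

y−2

Repeated division with remainder:
  y**3−y**2−14y+24 = (y+6)(y**2−7y+10) + (18y−36)
  y**2−7y+10 = ((1/18)y−5/18)(18y−36) + (0)
Last nonzero remainder: 18y−36. Dividing through by 18 gives the monic gcd y−2.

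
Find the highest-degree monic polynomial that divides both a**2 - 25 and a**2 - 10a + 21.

1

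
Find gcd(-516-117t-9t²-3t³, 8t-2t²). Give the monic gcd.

1

By polynomial division,
  -3t³-9t²-117t-516 = ((3/2)t+21/2)(-2t²+8t) + (-201t-516)
  -2t²+8t = ((2/201)t-880/13467)(-201t-516) + (-151360/4489)
  -201t-516 = ((902289/151360)t+13467/880)(-151360/4489) + (0)
The last nonzero remainder is the constant -151360/4489, so the polynomials are coprime and gcd = 1.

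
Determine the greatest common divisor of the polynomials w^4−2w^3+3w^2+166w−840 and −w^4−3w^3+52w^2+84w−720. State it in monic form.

Apply the Euclidean algorithm:
  w^4−2w^3+3w^2+166w−840 = (−1)(−w^4−3w^3+52w^2+84w−720) + (−5w^3+55w^2+250w−1560)
  −w^4−3w^3+52w^2+84w−720 = ((1/5)w+14/5)(−5w^3+55w^2+250w−1560) + (−152w^2−304w+3648)
  −5w^3+55w^2+250w−1560 = ((5/152)w−65/152)(−152w^2−304w+3648) + (0)
Last nonzero remainder: −152w^2−304w+3648. Dividing through by −152 gives the monic gcd w^2+2w−24.

w^2+2w−24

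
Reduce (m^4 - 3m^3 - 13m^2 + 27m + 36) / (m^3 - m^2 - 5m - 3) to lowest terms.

By polynomial division,
  m^4 - 3m^3 - 13m^2 + 27m + 36 = (m - 2)(m^3 - m^2 - 5m - 3) + (-10m^2 + 20m + 30)
  m^3 - m^2 - 5m - 3 = (-(1/10)m - 1/10)(-10m^2 + 20m + 30) + (0)
Last nonzero remainder: -10m^2 + 20m + 30. Dividing through by -10 gives the monic gcd m^2 - 2m - 3.
Cancel m^2 - 2m - 3 from numerator and denominator to get the reduced form.

(m^2 - m - 12)/(m + 1)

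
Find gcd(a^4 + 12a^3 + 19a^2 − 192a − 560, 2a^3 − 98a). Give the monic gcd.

Apply the Euclidean algorithm:
  a^4 + 12a^3 + 19a^2 − 192a − 560 = ((1/2)a + 6)(2a^3 − 98a) + (68a^2 + 396a − 560)
  2a^3 − 98a = ((1/34)a − 99/578)(68a^2 + 396a − 560) + (−(3960/289)a − 27720/289)
  68a^2 + 396a − 560 = (−(4913/990)a + 578/99)(−(3960/289)a − 27720/289) + (0)
Last nonzero remainder: −(3960/289)a − 27720/289. Dividing through by −3960/289 gives the monic gcd a + 7.

a + 7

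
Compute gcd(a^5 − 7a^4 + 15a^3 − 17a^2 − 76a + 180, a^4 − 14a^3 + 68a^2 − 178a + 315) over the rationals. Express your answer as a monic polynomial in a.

By polynomial division,
  a^5 − 7a^4 + 15a^3 − 17a^2 − 76a + 180 = (a + 7)(a^4 − 14a^3 + 68a^2 − 178a + 315) + (45a^3 − 315a^2 + 855a − 2025)
  a^4 − 14a^3 + 68a^2 − 178a + 315 = ((1/45)a − 7/45)(45a^3 − 315a^2 + 855a − 2025) + (0)
Last nonzero remainder: 45a^3 − 315a^2 + 855a − 2025. Dividing through by 45 gives the monic gcd a^3 − 7a^2 + 19a − 45.

a^3 − 7a^2 + 19a − 45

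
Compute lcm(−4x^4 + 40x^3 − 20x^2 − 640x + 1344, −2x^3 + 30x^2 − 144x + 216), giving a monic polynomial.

x^6 − 22x^5 + 161x^4 − 260x^3 − 2076x^2 + 9792x − 12096

Repeated division with remainder:
  −4x^4 + 40x^3 − 20x^2 − 640x + 1344 = (2x + 10)(−2x^3 + 30x^2 − 144x + 216) + (−32x^2 + 368x − 816)
  −2x^3 + 30x^2 − 144x + 216 = ((1/16)x − 7/32)(−32x^2 + 368x − 816) + (−(25/2)x + 75/2)
  −32x^2 + 368x − 816 = ((64/25)x − 544/25)(−(25/2)x + 75/2) + (0)
Last nonzero remainder: −(25/2)x + 75/2. Dividing through by −25/2 gives the monic gcd x − 3.
Then lcm(f, g) = f·g / gcd(f, g); expanding and making the result monic gives the answer.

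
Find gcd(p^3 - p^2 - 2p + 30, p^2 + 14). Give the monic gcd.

1

Apply the Euclidean algorithm:
  p^3 - p^2 - 2p + 30 = (p - 1)(p^2 + 14) + (-16p + 44)
  p^2 + 14 = (-(1/16)p - 11/64)(-16p + 44) + (345/16)
  -16p + 44 = (-(256/345)p + 704/345)(345/16) + (0)
The last nonzero remainder is the constant 345/16, so the polynomials are coprime and gcd = 1.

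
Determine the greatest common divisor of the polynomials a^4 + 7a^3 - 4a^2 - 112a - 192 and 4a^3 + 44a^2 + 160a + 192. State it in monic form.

a^3 + 11a^2 + 40a + 48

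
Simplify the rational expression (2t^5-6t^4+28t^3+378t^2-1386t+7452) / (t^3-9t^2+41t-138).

(2t^3-18t+324)/(t-6)

Apply the Euclidean algorithm:
  2t^5-6t^4+28t^3+378t^2-1386t+7452 = (2t^2+12t+54)(t^3-9t^2+41t-138) + (648t^2-1944t+14904)
  t^3-9t^2+41t-138 = ((1/648)t-1/108)(648t^2-1944t+14904) + (0)
Last nonzero remainder: 648t^2-1944t+14904. Dividing through by 648 gives the monic gcd t^2-3t+23.
Cancel t^2-3t+23 from numerator and denominator to get the reduced form.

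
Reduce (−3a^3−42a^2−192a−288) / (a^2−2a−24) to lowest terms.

(−3a^2−30a−72)/(a−6)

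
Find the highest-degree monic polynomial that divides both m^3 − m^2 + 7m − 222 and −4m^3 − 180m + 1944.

m − 6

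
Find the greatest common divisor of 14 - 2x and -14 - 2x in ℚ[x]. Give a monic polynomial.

Euclidean algorithm in ℚ[x]:
  -2x + 14 = (-2x - 14) + (28)
  -2x - 14 = (-(1/14)x - 1/2)(28) + (0)
The last nonzero remainder is the constant 28, so the polynomials are coprime and gcd = 1.

1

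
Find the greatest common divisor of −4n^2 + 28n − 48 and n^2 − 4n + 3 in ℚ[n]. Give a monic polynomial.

n − 3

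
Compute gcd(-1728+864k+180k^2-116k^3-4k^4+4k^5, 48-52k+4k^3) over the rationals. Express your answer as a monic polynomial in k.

Apply the Euclidean algorithm:
  4k^5-4k^4-116k^3+180k^2+864k-1728 = (k^2-k-16)(4k^3-52k+48) + (80k^2+80k-960)
  4k^3-52k+48 = ((1/20)k-1/20)(80k^2+80k-960) + (0)
Last nonzero remainder: 80k^2+80k-960. Dividing through by 80 gives the monic gcd k^2+k-12.

-12+k+k^2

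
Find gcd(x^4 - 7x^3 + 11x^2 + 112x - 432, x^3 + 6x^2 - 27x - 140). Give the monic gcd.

x + 4

Euclidean algorithm in ℚ[x]:
  x^4 - 7x^3 + 11x^2 + 112x - 432 = (x - 13)(x^3 + 6x^2 - 27x - 140) + (116x^2 - 99x - 2252)
  x^3 + 6x^2 - 27x - 140 = ((1/116)x + 795/13456)(116x^2 - 99x - 2252) + (-(23375/13456)x - 23375/3364)
  116x^2 - 99x - 2252 = (-(1560896/23375)x + 7575728/23375)(-(23375/13456)x - 23375/3364) + (0)
Last nonzero remainder: -(23375/13456)x - 23375/3364. Dividing through by -23375/13456 gives the monic gcd x + 4.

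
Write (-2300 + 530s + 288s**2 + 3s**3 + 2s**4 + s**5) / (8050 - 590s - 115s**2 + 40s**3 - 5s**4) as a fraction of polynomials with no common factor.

(10 - 3s - s**2)/(-35 + 5s)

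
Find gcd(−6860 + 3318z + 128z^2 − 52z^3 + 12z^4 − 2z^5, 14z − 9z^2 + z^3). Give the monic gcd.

14 − 9z + z^2

Repeated division with remainder:
  −2z^5 + 12z^4 − 52z^3 + 128z^2 + 3318z − 6860 = (−2z^2 − 6z − 78)(z^3 − 9z^2 + 14z) + (−490z^2 + 4410z − 6860)
  z^3 − 9z^2 + 14z = (−(1/490)z)(−490z^2 + 4410z − 6860) + (0)
Last nonzero remainder: −490z^2 + 4410z − 6860. Dividing through by −490 gives the monic gcd z^2 − 9z + 14.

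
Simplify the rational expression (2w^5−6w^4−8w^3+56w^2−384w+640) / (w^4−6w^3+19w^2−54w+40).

Repeated division with remainder:
  2w^5−6w^4−8w^3+56w^2−384w+640 = (2w+6)(w^4−6w^3+19w^2−54w+40) + (−10w^3+50w^2−140w+400)
  w^4−6w^3+19w^2−54w+40 = (−(1/10)w+1/10)(−10w^3+50w^2−140w+400) + (0)
Last nonzero remainder: −10w^3+50w^2−140w+400. Dividing through by −10 gives the monic gcd w^3−5w^2+14w−40.
Cancel w^3−5w^2+14w−40 from numerator and denominator to get the reduced form.

(2w^2+4w−16)/(w−1)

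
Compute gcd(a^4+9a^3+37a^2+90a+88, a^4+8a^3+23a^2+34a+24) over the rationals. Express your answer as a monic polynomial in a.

a^2+6a+8

By polynomial division,
  a^4+9a^3+37a^2+90a+88 = (a^4+8a^3+23a^2+34a+24) + (a^3+14a^2+56a+64)
  a^4+8a^3+23a^2+34a+24 = (a-6)(a^3+14a^2+56a+64) + (51a^2+306a+408)
  a^3+14a^2+56a+64 = ((1/51)a+8/51)(51a^2+306a+408) + (0)
Last nonzero remainder: 51a^2+306a+408. Dividing through by 51 gives the monic gcd a^2+6a+8.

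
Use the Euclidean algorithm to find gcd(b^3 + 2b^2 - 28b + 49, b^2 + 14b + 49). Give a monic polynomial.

By polynomial division,
  b^3 + 2b^2 - 28b + 49 = (b - 12)(b^2 + 14b + 49) + (91b + 637)
  b^2 + 14b + 49 = ((1/91)b + 1/13)(91b + 637) + (0)
Last nonzero remainder: 91b + 637. Dividing through by 91 gives the monic gcd b + 7.

b + 7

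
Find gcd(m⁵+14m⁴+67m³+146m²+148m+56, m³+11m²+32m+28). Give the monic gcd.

By polynomial division,
  m⁵+14m⁴+67m³+146m²+148m+56 = (m²+3m+2)(m³+11m²+32m+28) + (0)
The last nonzero remainder m³+11m²+32m+28 is already monic.

m³+11m²+32m+28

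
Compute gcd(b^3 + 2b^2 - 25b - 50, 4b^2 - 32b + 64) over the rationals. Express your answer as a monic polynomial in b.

By polynomial division,
  b^3 + 2b^2 - 25b - 50 = ((1/4)b + 5/2)(4b^2 - 32b + 64) + (39b - 210)
  4b^2 - 32b + 64 = ((4/39)b - 136/507)(39b - 210) + (1296/169)
  39b - 210 = ((2197/432)b - 5915/216)(1296/169) + (0)
The last nonzero remainder is the constant 1296/169, so the polynomials are coprime and gcd = 1.

1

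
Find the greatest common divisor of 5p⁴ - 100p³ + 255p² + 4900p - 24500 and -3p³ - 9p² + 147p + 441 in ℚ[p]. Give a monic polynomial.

p² - 49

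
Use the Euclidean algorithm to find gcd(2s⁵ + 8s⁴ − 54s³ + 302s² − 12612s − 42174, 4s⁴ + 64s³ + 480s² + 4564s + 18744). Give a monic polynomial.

s³ + 10s² + 60s + 781

Apply the Euclidean algorithm:
  2s⁵ + 8s⁴ − 54s³ + 302s² − 12612s − 42174 = ((1/2)s − 6)(4s⁴ + 64s³ + 480s² + 4564s + 18744) + (90s³ + 900s² + 5400s + 70290)
  4s⁴ + 64s³ + 480s² + 4564s + 18744 = ((2/45)s + 4/15)(90s³ + 900s² + 5400s + 70290) + (0)
Last nonzero remainder: 90s³ + 900s² + 5400s + 70290. Dividing through by 90 gives the monic gcd s³ + 10s² + 60s + 781.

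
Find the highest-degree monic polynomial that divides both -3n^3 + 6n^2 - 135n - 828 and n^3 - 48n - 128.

Repeated division with remainder:
  -3n^3 + 6n^2 - 135n - 828 = (-3)(n^3 - 48n - 128) + (6n^2 - 279n - 1212)
  n^3 - 48n - 128 = ((1/6)n + 31/4)(6n^2 - 279n - 1212) + ((9265/4)n + 9265)
  6n^2 - 279n - 1212 = ((24/9265)n - 1212/9265)((9265/4)n + 9265) + (0)
Last nonzero remainder: (9265/4)n + 9265. Dividing through by 9265/4 gives the monic gcd n + 4.

n + 4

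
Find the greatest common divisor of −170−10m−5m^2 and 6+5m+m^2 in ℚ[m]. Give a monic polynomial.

1

Euclidean algorithm in ℚ[m]:
  −5m^2−10m−170 = (−5)(m^2+5m+6) + (15m−140)
  m^2+5m+6 = ((1/15)m+43/45)(15m−140) + (1258/9)
  15m−140 = ((135/1258)m−630/629)(1258/9) + (0)
The last nonzero remainder is the constant 1258/9, so the polynomials are coprime and gcd = 1.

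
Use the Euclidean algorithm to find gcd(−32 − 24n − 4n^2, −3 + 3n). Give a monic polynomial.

Repeated division with remainder:
  −4n^2 − 24n − 32 = (−(4/3)n − 28/3)(3n − 3) + (−60)
  3n − 3 = (−(1/20)n + 1/20)(−60) + (0)
The last nonzero remainder is the constant −60, so the polynomials are coprime and gcd = 1.

1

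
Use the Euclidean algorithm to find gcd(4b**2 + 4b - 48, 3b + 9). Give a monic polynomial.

1

Apply the Euclidean algorithm:
  4b**2 + 4b - 48 = ((4/3)b - 8/3)(3b + 9) + (-24)
  3b + 9 = (-(1/8)b - 3/8)(-24) + (0)
The last nonzero remainder is the constant -24, so the polynomials are coprime and gcd = 1.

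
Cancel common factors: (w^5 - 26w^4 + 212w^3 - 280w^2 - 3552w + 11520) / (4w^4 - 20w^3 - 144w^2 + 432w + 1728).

(w^2 - 18w + 80)/(4w + 12)

By polynomial division,
  w^5 - 26w^4 + 212w^3 - 280w^2 - 3552w + 11520 = ((1/4)w - 21/4)(4w^4 - 20w^3 - 144w^2 + 432w + 1728) + (143w^3 - 1144w^2 - 1716w + 20592)
  4w^4 - 20w^3 - 144w^2 + 432w + 1728 = ((4/143)w + 12/143)(143w^3 - 1144w^2 - 1716w + 20592) + (0)
Last nonzero remainder: 143w^3 - 1144w^2 - 1716w + 20592. Dividing through by 143 gives the monic gcd w^3 - 8w^2 - 12w + 144.
Cancel w^3 - 8w^2 - 12w + 144 from numerator and denominator to get the reduced form.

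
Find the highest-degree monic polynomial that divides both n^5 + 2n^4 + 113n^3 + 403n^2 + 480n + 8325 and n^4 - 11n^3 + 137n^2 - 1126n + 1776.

n^2 - n + 111

Apply the Euclidean algorithm:
  n^5 + 2n^4 + 113n^3 + 403n^2 + 480n + 8325 = (n + 13)(n^4 - 11n^3 + 137n^2 - 1126n + 1776) + (119n^3 - 252n^2 + 13342n - 14763)
  n^4 - 11n^3 + 137n^2 - 1126n + 1776 = ((1/119)n - 151/2023)(119n^3 - 252n^2 + 13342n - 14763) + ((1755/289)n^2 - (1755/289)n + 194805/289)
  119n^3 - 252n^2 + 13342n - 14763 = ((34391/1755)n - 38437/1755)((1755/289)n^2 - (1755/289)n + 194805/289) + (0)
Last nonzero remainder: (1755/289)n^2 - (1755/289)n + 194805/289. Dividing through by 1755/289 gives the monic gcd n^2 - n + 111.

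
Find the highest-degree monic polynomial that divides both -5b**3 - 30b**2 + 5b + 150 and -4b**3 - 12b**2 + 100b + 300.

Repeated division with remainder:
  -5b**3 - 30b**2 + 5b + 150 = (5/4)(-4b**3 - 12b**2 + 100b + 300) + (-15b**2 - 120b - 225)
  -4b**3 - 12b**2 + 100b + 300 = ((4/15)b - 4/3)(-15b**2 - 120b - 225) + (0)
Last nonzero remainder: -15b**2 - 120b - 225. Dividing through by -15 gives the monic gcd b**2 + 8b + 15.

b**2 + 8b + 15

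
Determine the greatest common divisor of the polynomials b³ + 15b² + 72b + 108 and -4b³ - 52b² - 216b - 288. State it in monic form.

Repeated division with remainder:
  b³ + 15b² + 72b + 108 = (-1/4)(-4b³ - 52b² - 216b - 288) + (2b² + 18b + 36)
  -4b³ - 52b² - 216b - 288 = (-2b - 8)(2b² + 18b + 36) + (0)
Last nonzero remainder: 2b² + 18b + 36. Dividing through by 2 gives the monic gcd b² + 9b + 18.

b² + 9b + 18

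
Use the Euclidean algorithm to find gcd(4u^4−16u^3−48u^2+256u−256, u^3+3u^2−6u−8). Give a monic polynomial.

Repeated division with remainder:
  4u^4−16u^3−48u^2+256u−256 = (4u−28)(u^3+3u^2−6u−8) + (60u^2+120u−480)
  u^3+3u^2−6u−8 = ((1/60)u+1/60)(60u^2+120u−480) + (0)
Last nonzero remainder: 60u^2+120u−480. Dividing through by 60 gives the monic gcd u^2+2u−8.

u^2+2u−8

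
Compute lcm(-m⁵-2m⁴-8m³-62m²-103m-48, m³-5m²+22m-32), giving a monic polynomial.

Euclidean algorithm in ℚ[m]:
  -m⁵-2m⁴-8m³-62m²-103m-48 = (-m²-7m-21)(m³-5m²+22m-32) + (-45m²+135m-720)
  m³-5m²+22m-32 = (-(1/45)m+2/45)(-45m²+135m-720) + (0)
Last nonzero remainder: -45m²+135m-720. Dividing through by -45 gives the monic gcd m²-3m+16.
Then lcm(f, g) = f·g / gcd(f, g); expanding and making the result monic gives the answer.

m⁶+4m⁴+46m³-21m²-158m-96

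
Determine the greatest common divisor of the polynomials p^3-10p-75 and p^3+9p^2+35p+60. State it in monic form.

Euclidean algorithm in ℚ[p]:
  p^3-10p-75 = (p^3+9p^2+35p+60) + (-9p^2-45p-135)
  p^3+9p^2+35p+60 = (-(1/9)p-4/9)(-9p^2-45p-135) + (0)
Last nonzero remainder: -9p^2-45p-135. Dividing through by -9 gives the monic gcd p^2+5p+15.

p^2+5p+15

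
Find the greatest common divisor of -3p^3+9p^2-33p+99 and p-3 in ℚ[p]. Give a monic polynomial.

p-3

Apply the Euclidean algorithm:
  -3p^3+9p^2-33p+99 = (-3p^2-33)(p-3) + (0)
The last nonzero remainder p-3 is already monic.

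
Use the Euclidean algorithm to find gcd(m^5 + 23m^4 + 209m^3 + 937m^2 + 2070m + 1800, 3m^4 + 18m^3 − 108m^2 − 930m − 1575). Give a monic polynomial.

Euclidean algorithm in ℚ[m]:
  m^5 + 23m^4 + 209m^3 + 937m^2 + 2070m + 1800 = ((1/3)m + 17/3)(3m^4 + 18m^3 − 108m^2 − 930m − 1575) + (143m^3 + 1859m^2 + 7865m + 10725)
  3m^4 + 18m^3 − 108m^2 − 930m − 1575 = ((3/143)m − 21/143)(143m^3 + 1859m^2 + 7865m + 10725) + (0)
Last nonzero remainder: 143m^3 + 1859m^2 + 7865m + 10725. Dividing through by 143 gives the monic gcd m^3 + 13m^2 + 55m + 75.

m^3 + 13m^2 + 55m + 75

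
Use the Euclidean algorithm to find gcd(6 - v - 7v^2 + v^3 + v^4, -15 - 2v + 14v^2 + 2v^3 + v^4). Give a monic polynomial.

-1 + v^2

Euclidean algorithm in ℚ[v]:
  v^4 + v^3 - 7v^2 - v + 6 = (v^4 + 2v^3 + 14v^2 - 2v - 15) + (-v^3 - 21v^2 + v + 21)
  v^4 + 2v^3 + 14v^2 - 2v - 15 = (-v + 19)(-v^3 - 21v^2 + v + 21) + (414v^2 - 414)
  -v^3 - 21v^2 + v + 21 = (-(1/414)v - 7/138)(414v^2 - 414) + (0)
Last nonzero remainder: 414v^2 - 414. Dividing through by 414 gives the monic gcd v^2 - 1.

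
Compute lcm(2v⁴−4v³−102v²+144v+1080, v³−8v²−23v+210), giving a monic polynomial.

Euclidean algorithm in ℚ[v]:
  2v⁴−4v³−102v²+144v+1080 = (2v+12)(v³−8v²−23v+210) + (40v²−1440)
  v³−8v²−23v+210 = ((1/40)v−1/5)(40v²−1440) + (13v−78)
  40v²−1440 = ((40/13)v+240/13)(13v−78) + (0)
Last nonzero remainder: 13v−78. Dividing through by 13 gives the monic gcd v−6.
Then lcm(f, g) = f·g / gcd(f, g); expanding and making the result monic gives the answer.

v⁶−4v⁵−82v⁴+244v³+2181v²−3600v−18900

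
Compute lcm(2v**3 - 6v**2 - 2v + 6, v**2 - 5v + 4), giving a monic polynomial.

v**4 - 7v**3 + 11v**2 + 7v - 12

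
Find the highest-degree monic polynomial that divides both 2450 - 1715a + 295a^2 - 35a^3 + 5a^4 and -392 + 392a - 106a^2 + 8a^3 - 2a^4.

-98 + 49a - 2a^2 + a^3

Repeated division with remainder:
  5a^4 - 35a^3 + 295a^2 - 1715a + 2450 = (-5/2)(-2a^4 + 8a^3 - 106a^2 + 392a - 392) + (-15a^3 + 30a^2 - 735a + 1470)
  -2a^4 + 8a^3 - 106a^2 + 392a - 392 = ((2/15)a - 4/15)(-15a^3 + 30a^2 - 735a + 1470) + (0)
Last nonzero remainder: -15a^3 + 30a^2 - 735a + 1470. Dividing through by -15 gives the monic gcd a^3 - 2a^2 + 49a - 98.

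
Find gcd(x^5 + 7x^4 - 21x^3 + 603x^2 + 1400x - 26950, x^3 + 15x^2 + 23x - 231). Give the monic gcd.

Euclidean algorithm in ℚ[x]:
  x^5 + 7x^4 - 21x^3 + 603x^2 + 1400x - 26950 = (x^2 - 8x + 76)(x^3 + 15x^2 + 23x - 231) + (-122x^2 - 2196x - 9394)
  x^3 + 15x^2 + 23x - 231 = (-(1/122)x + 3/122)(-122x^2 - 2196x - 9394) + (0)
Last nonzero remainder: -122x^2 - 2196x - 9394. Dividing through by -122 gives the monic gcd x^2 + 18x + 77.

x^2 + 18x + 77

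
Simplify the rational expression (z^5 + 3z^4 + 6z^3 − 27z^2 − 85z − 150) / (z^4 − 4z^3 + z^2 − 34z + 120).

(z^2 + 3z + 5)/(z − 4)

Apply the Euclidean algorithm:
  z^5 + 3z^4 + 6z^3 − 27z^2 − 85z − 150 = (z + 7)(z^4 − 4z^3 + z^2 − 34z + 120) + (33z^3 + 33z − 990)
  z^4 − 4z^3 + z^2 − 34z + 120 = ((1/33)z − 4/33)(33z^3 + 33z − 990) + (0)
Last nonzero remainder: 33z^3 + 33z − 990. Dividing through by 33 gives the monic gcd z^3 + z − 30.
Cancel z^3 + z − 30 from numerator and denominator to get the reduced form.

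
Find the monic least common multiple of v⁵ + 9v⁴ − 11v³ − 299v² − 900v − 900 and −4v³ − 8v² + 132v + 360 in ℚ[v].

v⁶ + 12v⁵ + 16v⁴ − 332v³ − 1797v² − 3600v − 2700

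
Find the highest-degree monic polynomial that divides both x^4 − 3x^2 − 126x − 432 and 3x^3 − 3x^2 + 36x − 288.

Repeated division with remainder:
  x^4 − 3x^2 − 126x − 432 = ((1/3)x + 1/3)(3x^3 − 3x^2 + 36x − 288) + (−14x^2 − 42x − 336)
  3x^3 − 3x^2 + 36x − 288 = (−(3/14)x + 6/7)(−14x^2 − 42x − 336) + (0)
Last nonzero remainder: −14x^2 − 42x − 336. Dividing through by −14 gives the monic gcd x^2 + 3x + 24.

x^2 + 3x + 24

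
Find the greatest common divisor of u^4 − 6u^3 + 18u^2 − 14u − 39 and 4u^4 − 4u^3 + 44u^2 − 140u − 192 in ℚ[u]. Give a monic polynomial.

Repeated division with remainder:
  u^4 − 6u^3 + 18u^2 − 14u − 39 = (1/4)(4u^4 − 4u^3 + 44u^2 − 140u − 192) + (−5u^3 + 7u^2 + 21u + 9)
  4u^4 − 4u^3 + 44u^2 − 140u − 192 = (−(4/5)u − 8/25)(−5u^3 + 7u^2 + 21u + 9) + ((1576/25)u^2 − (3152/25)u − 4728/25)
  −5u^3 + 7u^2 + 21u + 9 = (−(125/1576)u − 75/1576)((1576/25)u^2 − (3152/25)u − 4728/25) + (0)
Last nonzero remainder: (1576/25)u^2 − (3152/25)u − 4728/25. Dividing through by 1576/25 gives the monic gcd u^2 − 2u − 3.

u^2 − 2u − 3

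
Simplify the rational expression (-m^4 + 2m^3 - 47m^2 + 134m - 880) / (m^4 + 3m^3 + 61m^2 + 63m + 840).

(-m^2 + 5m - 22)/(m^2 + 21)

Euclidean algorithm in ℚ[m]:
  -m^4 + 2m^3 - 47m^2 + 134m - 880 = (-1)(m^4 + 3m^3 + 61m^2 + 63m + 840) + (5m^3 + 14m^2 + 197m - 40)
  m^4 + 3m^3 + 61m^2 + 63m + 840 = ((1/5)m + 1/25)(5m^3 + 14m^2 + 197m - 40) + ((526/25)m^2 + (1578/25)m + 4208/5)
  5m^3 + 14m^2 + 197m - 40 = ((125/526)m - 25/526)((526/25)m^2 + (1578/25)m + 4208/5) + (0)
Last nonzero remainder: (526/25)m^2 + (1578/25)m + 4208/5. Dividing through by 526/25 gives the monic gcd m^2 + 3m + 40.
Cancel m^2 + 3m + 40 from numerator and denominator to get the reduced form.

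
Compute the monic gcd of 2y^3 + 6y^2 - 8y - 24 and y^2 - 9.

Apply the Euclidean algorithm:
  2y^3 + 6y^2 - 8y - 24 = (2y + 6)(y^2 - 9) + (10y + 30)
  y^2 - 9 = ((1/10)y - 3/10)(10y + 30) + (0)
Last nonzero remainder: 10y + 30. Dividing through by 10 gives the monic gcd y + 3.

y + 3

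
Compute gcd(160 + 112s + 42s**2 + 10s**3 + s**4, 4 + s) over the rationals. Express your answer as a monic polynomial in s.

4 + s

Apply the Euclidean algorithm:
  s**4 + 10s**3 + 42s**2 + 112s + 160 = (s**3 + 6s**2 + 18s + 40)(s + 4) + (0)
The last nonzero remainder s + 4 is already monic.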